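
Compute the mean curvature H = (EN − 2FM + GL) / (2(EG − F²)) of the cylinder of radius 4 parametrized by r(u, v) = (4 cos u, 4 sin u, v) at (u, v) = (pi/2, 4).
H = -1/8

With E = 16, F = 0, G = 1, L = -4, M = 0, N = 0, assemble
  H = (EN − 2FM + GL) / (2(EG − F²)) = -1/8.
At (u, v) = (pi/2, 4): H = -1/8.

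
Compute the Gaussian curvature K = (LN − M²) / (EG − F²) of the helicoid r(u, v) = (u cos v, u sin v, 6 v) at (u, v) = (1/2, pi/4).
K = -576/21025

Coefficients of the first fundamental form: E = 1, F = 0, G = u^2 + 36.
Coefficients of the second fundamental form: L = 0, M = -6/sqrt(u^2 + 36), N = 0.
Assemble K = (LN − M²)/(EG − F²) = -36/(u^2 + 36)^2. At (u, v) = (1/2, pi/4): K = -576/21025.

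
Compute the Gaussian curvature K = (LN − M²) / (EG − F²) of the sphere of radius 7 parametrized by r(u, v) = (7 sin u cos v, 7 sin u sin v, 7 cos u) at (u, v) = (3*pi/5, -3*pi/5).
K = 1/49

Coefficients of the first fundamental form: E = 49, F = 0, G = 49*sin(u)^2.
Coefficients of the second fundamental form: L = -7*sin(u)/Abs(sin(u)), M = 0, N = -7*sin(u)^3/Abs(sin(u)).
Assemble K = (LN − M²)/(EG − F²) = 1/49. At (u, v) = (3*pi/5, -3*pi/5): K = 1/49.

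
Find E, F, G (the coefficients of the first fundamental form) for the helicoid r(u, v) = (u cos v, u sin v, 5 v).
E = 1;  F = 0;  G = u^2 + 25

Compute partials: r_u = (cos(v), sin(v), 0), r_v = (-u*sin(v), u*cos(v), 5). Then
  E = r_u · r_u = 1,
  F = r_u · r_v = 0,
  G = r_v · r_v = u^2 + 25.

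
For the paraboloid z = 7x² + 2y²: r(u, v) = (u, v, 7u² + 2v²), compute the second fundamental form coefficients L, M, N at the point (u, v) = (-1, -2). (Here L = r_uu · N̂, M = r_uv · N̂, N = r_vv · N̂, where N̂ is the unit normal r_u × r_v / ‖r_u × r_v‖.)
L = 14*sqrt(29)/87;  M = 0;  N = 4*sqrt(29)/87

Compute the unit normal N̂(u, v) = (-14*u/sqrt(196*u^2 + 16*v^2 + 1), -4*v/sqrt(196*u^2 + 16*v^2 + 1), 1/sqrt(196*u^2 + 16*v^2 + 1)), and the second partials r_uu, r_uv, r_vv. Take dot products:
  L(u, v) = r_uu · N̂ = 14/sqrt(196*u^2 + 16*v^2 + 1),
  M(u, v) = r_uv · N̂ = 0,
  N(u, v) = r_vv · N̂ = 4/sqrt(196*u^2 + 16*v^2 + 1).
Evaluating at (u, v) = (-1, -2):
  L = 14*sqrt(29)/87, M = 0, N = 4*sqrt(29)/87.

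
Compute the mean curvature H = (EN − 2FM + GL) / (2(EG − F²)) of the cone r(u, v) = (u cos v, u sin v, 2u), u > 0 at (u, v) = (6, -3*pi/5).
H = sqrt(5)/30

With E = 5, F = 0, G = u^2, L = 0, M = 0, N = 2*sqrt(5)*u^2/(5*Abs(u)), assemble
  H = (EN − 2FM + GL) / (2(EG − F²)) = sqrt(5)/(5*Abs(u)).
At (u, v) = (6, -3*pi/5): H = sqrt(5)/30.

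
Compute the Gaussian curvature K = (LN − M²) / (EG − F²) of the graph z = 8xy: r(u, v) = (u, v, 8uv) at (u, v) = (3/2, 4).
K = -64/1366561

Coefficients of the first fundamental form: E = 64*v^2 + 1, F = 64*u*v, G = 64*u^2 + 1.
Coefficients of the second fundamental form: L = 0, M = 8/sqrt(64*u^2 + 64*v^2 + 1), N = 0.
Assemble K = (LN − M²)/(EG − F²) = -64/(4096*u^4 + 8192*u^2*v^2 + 128*u^2 + 4096*v^4 + 128*v^2 + 1). At (u, v) = (3/2, 4): K = -64/1366561.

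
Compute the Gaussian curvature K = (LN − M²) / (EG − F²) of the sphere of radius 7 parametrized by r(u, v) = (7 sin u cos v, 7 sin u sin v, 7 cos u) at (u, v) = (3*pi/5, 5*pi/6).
K = 1/49

Coefficients of the first fundamental form: E = 49, F = 0, G = 49*sin(u)^2.
Coefficients of the second fundamental form: L = -7*sin(u)/Abs(sin(u)), M = 0, N = -7*sin(u)^3/Abs(sin(u)).
Assemble K = (LN − M²)/(EG − F²) = 1/49. At (u, v) = (3*pi/5, 5*pi/6): K = 1/49.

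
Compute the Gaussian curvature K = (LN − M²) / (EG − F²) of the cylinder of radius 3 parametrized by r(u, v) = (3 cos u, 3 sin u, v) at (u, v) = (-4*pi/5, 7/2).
K = 0

Coefficients of the first fundamental form: E = 9, F = 0, G = 1.
Coefficients of the second fundamental form: L = -3, M = 0, N = 0.
Assemble K = (LN − M²)/(EG − F²) = 0. At (u, v) = (-4*pi/5, 7/2): K = 0.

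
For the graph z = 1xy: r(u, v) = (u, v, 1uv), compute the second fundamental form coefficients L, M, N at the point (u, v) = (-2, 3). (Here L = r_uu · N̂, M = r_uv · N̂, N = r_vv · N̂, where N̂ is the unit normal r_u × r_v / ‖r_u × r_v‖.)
L = 0;  M = sqrt(14)/14;  N = 0

Compute the unit normal N̂(u, v) = (-v/sqrt(u^2 + v^2 + 1), -u/sqrt(u^2 + v^2 + 1), 1/sqrt(u^2 + v^2 + 1)), and the second partials r_uu, r_uv, r_vv. Take dot products:
  L(u, v) = r_uu · N̂ = 0,
  M(u, v) = r_uv · N̂ = 1/sqrt(u^2 + v^2 + 1),
  N(u, v) = r_vv · N̂ = 0.
Evaluating at (u, v) = (-2, 3):
  L = 0, M = sqrt(14)/14, N = 0.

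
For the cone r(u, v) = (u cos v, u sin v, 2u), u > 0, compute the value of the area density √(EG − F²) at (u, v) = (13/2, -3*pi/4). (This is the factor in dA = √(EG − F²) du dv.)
√(EG − F²)|_{(13/2, -3*pi/4)} = 13*sqrt(5)/2

E = 5, F = 0, G = u^2, so EG − F² = 5*u^2. Taking the positive square root: √(EG − F²) = sqrt(5)*Abs(u). At (u, v) = (13/2, -3*pi/4): 13*sqrt(5)/2.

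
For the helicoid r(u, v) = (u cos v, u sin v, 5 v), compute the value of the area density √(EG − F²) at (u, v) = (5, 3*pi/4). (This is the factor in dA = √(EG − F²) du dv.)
√(EG − F²)|_{(5, 3*pi/4)} = 5*sqrt(2)

E = 1, F = 0, G = u^2 + 25, so EG − F² = u^2 + 25. Taking the positive square root: √(EG − F²) = sqrt(u^2 + 25). At (u, v) = (5, 3*pi/4): 5*sqrt(2).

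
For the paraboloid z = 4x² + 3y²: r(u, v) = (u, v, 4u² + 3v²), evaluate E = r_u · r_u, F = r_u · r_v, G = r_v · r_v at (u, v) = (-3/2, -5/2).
E = 145;  F = 180;  G = 226

Partials: r_u = (1, 0, 8*u), r_v = (0, 1, 6*v). As functions of (u, v):
  E = r_u · r_u = 64*u^2 + 1,
  F = r_u · r_v = 48*u*v,
  G = r_v · r_v = 36*v^2 + 1.
Evaluating at (u, v) = (-3/2, -5/2): E = 145, F = 180, G = 226.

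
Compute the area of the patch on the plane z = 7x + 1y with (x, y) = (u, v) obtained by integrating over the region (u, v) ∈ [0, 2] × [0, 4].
Area = 8*sqrt(51)

Area = ∫∫ √(EG − F²) du dv with √(EG − F²) = sqrt(51). Integrating over [0, 2] × [0, 4] gives 8*sqrt(51).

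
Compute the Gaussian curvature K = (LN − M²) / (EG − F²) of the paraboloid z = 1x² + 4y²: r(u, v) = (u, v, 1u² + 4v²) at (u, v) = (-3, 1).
K = 16/10201

Coefficients of the first fundamental form: E = 4*u^2 + 1, F = 16*u*v, G = 64*v^2 + 1.
Coefficients of the second fundamental form: L = 2/sqrt(4*u^2 + 64*v^2 + 1), M = 0, N = 8/sqrt(4*u^2 + 64*v^2 + 1).
Assemble K = (LN − M²)/(EG − F²) = 16/(16*u^4 + 512*u^2*v^2 + 8*u^2 + 4096*v^4 + 128*v^2 + 1). At (u, v) = (-3, 1): K = 16/10201.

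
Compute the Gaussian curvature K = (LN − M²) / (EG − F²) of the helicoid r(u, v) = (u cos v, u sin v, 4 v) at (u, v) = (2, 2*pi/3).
K = -1/25

Coefficients of the first fundamental form: E = 1, F = 0, G = u^2 + 16.
Coefficients of the second fundamental form: L = 0, M = -4/sqrt(u^2 + 16), N = 0.
Assemble K = (LN − M²)/(EG − F²) = -16/(u^2 + 16)^2. At (u, v) = (2, 2*pi/3): K = -1/25.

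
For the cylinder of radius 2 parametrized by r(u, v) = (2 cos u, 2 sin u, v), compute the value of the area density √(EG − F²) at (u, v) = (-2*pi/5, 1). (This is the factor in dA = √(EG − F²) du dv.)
√(EG − F²)|_{(-2*pi/5, 1)} = 2

E = 4, F = 0, G = 1, so EG − F² = 4. Taking the positive square root: √(EG − F²) = 2. At (u, v) = (-2*pi/5, 1): 2.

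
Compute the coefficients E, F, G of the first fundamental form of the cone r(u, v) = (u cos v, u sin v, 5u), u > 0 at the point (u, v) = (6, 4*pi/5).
E = 26;  F = 0;  G = 36

Partials: r_u = (cos(v), sin(v), 5), r_v = (-u*sin(v), u*cos(v), 0). As functions of (u, v):
  E = r_u · r_u = 26,
  F = r_u · r_v = 0,
  G = r_v · r_v = u^2.
Evaluating at (u, v) = (6, 4*pi/5): E = 26, F = 0, G = 36.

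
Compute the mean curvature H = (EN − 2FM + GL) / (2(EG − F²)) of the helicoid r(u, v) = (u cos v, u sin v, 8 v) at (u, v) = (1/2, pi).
H = 0

With E = 1, F = 0, G = u^2 + 64, L = 0, M = -8/sqrt(u^2 + 64), N = 0, assemble
  H = (EN − 2FM + GL) / (2(EG − F²)) = 0.
At (u, v) = (1/2, pi): H = 0.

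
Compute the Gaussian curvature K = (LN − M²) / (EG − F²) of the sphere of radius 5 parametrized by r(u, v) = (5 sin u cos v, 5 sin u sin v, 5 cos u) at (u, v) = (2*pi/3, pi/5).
K = 1/25

Coefficients of the first fundamental form: E = 25, F = 0, G = 25*sin(u)^2.
Coefficients of the second fundamental form: L = -5*sin(u)/Abs(sin(u)), M = 0, N = -5*sin(u)^3/Abs(sin(u)).
Assemble K = (LN − M²)/(EG − F²) = 1/25. At (u, v) = (2*pi/3, pi/5): K = 1/25.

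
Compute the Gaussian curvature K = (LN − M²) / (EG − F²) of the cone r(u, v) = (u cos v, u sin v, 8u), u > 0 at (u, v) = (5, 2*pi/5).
K = 0

Coefficients of the first fundamental form: E = 65, F = 0, G = u^2.
Coefficients of the second fundamental form: L = 0, M = 0, N = 8*sqrt(65)*u^2/(65*Abs(u)).
Assemble K = (LN − M²)/(EG − F²) = 0. At (u, v) = (5, 2*pi/5): K = 0.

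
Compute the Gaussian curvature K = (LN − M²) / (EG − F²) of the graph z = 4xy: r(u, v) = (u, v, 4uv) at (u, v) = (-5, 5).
K = -16/641601

Coefficients of the first fundamental form: E = 16*v^2 + 1, F = 16*u*v, G = 16*u^2 + 1.
Coefficients of the second fundamental form: L = 0, M = 4/sqrt(16*u^2 + 16*v^2 + 1), N = 0.
Assemble K = (LN − M²)/(EG − F²) = -16/(256*u^4 + 512*u^2*v^2 + 32*u^2 + 256*v^4 + 32*v^2 + 1). At (u, v) = (-5, 5): K = -16/641601.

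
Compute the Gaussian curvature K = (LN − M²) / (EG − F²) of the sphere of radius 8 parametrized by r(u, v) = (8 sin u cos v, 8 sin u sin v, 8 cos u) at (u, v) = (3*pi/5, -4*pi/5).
K = 1/64

Coefficients of the first fundamental form: E = 64, F = 0, G = 64*sin(u)^2.
Coefficients of the second fundamental form: L = -8*sin(u)/Abs(sin(u)), M = 0, N = -8*sin(u)^3/Abs(sin(u)).
Assemble K = (LN − M²)/(EG − F²) = 1/64. At (u, v) = (3*pi/5, -4*pi/5): K = 1/64.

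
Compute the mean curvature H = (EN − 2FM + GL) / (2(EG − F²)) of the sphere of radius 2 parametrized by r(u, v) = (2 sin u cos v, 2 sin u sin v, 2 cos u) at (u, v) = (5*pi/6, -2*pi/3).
H = -1/2

With E = 4, F = 0, G = 4*sin(u)^2, L = -2*sin(u)/Abs(sin(u)), M = 0, N = -2*sin(u)^3/Abs(sin(u)), assemble
  H = (EN − 2FM + GL) / (2(EG − F²)) = -sin(u)/(2*Abs(sin(u))).
At (u, v) = (5*pi/6, -2*pi/3): H = -1/2.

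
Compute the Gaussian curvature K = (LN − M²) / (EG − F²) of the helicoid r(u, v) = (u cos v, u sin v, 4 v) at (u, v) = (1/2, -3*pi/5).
K = -256/4225

Coefficients of the first fundamental form: E = 1, F = 0, G = u^2 + 16.
Coefficients of the second fundamental form: L = 0, M = -4/sqrt(u^2 + 16), N = 0.
Assemble K = (LN − M²)/(EG − F²) = -16/(u^2 + 16)^2. At (u, v) = (1/2, -3*pi/5): K = -256/4225.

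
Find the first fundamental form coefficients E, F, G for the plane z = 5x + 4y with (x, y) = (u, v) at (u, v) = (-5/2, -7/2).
E = 26;  F = 20;  G = 17

Partials: r_u = (1, 0, 5), r_v = (0, 1, 4). As functions of (u, v):
  E = r_u · r_u = 26,
  F = r_u · r_v = 20,
  G = r_v · r_v = 17.
Evaluating at (u, v) = (-5/2, -7/2): E = 26, F = 20, G = 17.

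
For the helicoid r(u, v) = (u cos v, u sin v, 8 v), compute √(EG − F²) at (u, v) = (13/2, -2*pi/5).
√(EG − F²)|_{(13/2, -2*pi/5)} = 5*sqrt(17)/2

E = 1, F = 0, G = u^2 + 64; EG − F² = u^2 + 64; √(EG − F²) = sqrt(u^2 + 64). At the given point: 5*sqrt(17)/2.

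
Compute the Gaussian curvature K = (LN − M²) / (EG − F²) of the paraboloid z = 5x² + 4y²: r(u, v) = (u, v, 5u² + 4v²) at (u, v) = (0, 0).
K = 80

Coefficients of the first fundamental form: E = 100*u^2 + 1, F = 80*u*v, G = 64*v^2 + 1.
Coefficients of the second fundamental form: L = 10/sqrt(100*u^2 + 64*v^2 + 1), M = 0, N = 8/sqrt(100*u^2 + 64*v^2 + 1).
Assemble K = (LN − M²)/(EG − F²) = 80/(10000*u^4 + 12800*u^2*v^2 + 200*u^2 + 4096*v^4 + 128*v^2 + 1). At (u, v) = (0, 0): K = 80.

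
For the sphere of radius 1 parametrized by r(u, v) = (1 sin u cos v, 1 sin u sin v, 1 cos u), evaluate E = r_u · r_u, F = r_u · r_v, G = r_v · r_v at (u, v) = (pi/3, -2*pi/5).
E = 1;  F = 0;  G = 3/4

Partials: r_u = (cos(u)*cos(v), sin(v)*cos(u), -sin(u)), r_v = (-sin(u)*sin(v), sin(u)*cos(v), 0). As functions of (u, v):
  E = r_u · r_u = 1,
  F = r_u · r_v = 0,
  G = r_v · r_v = sin(u)^2.
Evaluating at (u, v) = (pi/3, -2*pi/5): E = 1, F = 0, G = 3/4.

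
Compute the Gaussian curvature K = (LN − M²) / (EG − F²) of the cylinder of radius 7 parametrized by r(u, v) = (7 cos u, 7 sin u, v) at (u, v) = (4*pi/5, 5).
K = 0

Coefficients of the first fundamental form: E = 49, F = 0, G = 1.
Coefficients of the second fundamental form: L = -7, M = 0, N = 0.
Assemble K = (LN − M²)/(EG − F²) = 0. At (u, v) = (4*pi/5, 5): K = 0.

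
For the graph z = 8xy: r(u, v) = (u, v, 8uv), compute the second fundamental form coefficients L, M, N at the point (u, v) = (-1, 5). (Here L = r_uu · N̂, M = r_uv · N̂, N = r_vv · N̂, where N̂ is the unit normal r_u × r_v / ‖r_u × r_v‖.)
L = 0;  M = 8*sqrt(185)/555;  N = 0

Compute the unit normal N̂(u, v) = (-8*v/sqrt(64*u^2 + 64*v^2 + 1), -8*u/sqrt(64*u^2 + 64*v^2 + 1), 1/sqrt(64*u^2 + 64*v^2 + 1)), and the second partials r_uu, r_uv, r_vv. Take dot products:
  L(u, v) = r_uu · N̂ = 0,
  M(u, v) = r_uv · N̂ = 8/sqrt(64*u^2 + 64*v^2 + 1),
  N(u, v) = r_vv · N̂ = 0.
Evaluating at (u, v) = (-1, 5):
  L = 0, M = 8*sqrt(185)/555, N = 0.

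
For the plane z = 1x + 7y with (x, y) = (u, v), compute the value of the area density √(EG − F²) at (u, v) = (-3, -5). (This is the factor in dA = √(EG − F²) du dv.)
√(EG − F²)|_{(-3, -5)} = sqrt(51)

E = 2, F = 7, G = 50, so EG − F² = 51. Taking the positive square root: √(EG − F²) = sqrt(51). At (u, v) = (-3, -5): sqrt(51).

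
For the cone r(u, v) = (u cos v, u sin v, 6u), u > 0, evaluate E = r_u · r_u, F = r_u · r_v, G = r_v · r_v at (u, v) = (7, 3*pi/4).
E = 37;  F = 0;  G = 49

Partials: r_u = (cos(v), sin(v), 6), r_v = (-u*sin(v), u*cos(v), 0). As functions of (u, v):
  E = r_u · r_u = 37,
  F = r_u · r_v = 0,
  G = r_v · r_v = u^2.
Evaluating at (u, v) = (7, 3*pi/4): E = 37, F = 0, G = 49.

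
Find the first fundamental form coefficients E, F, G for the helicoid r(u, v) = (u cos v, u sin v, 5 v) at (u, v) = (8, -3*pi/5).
E = 1;  F = 0;  G = 89

Partials: r_u = (cos(v), sin(v), 0), r_v = (-u*sin(v), u*cos(v), 5). As functions of (u, v):
  E = r_u · r_u = 1,
  F = r_u · r_v = 0,
  G = r_v · r_v = u^2 + 25.
Evaluating at (u, v) = (8, -3*pi/5): E = 1, F = 0, G = 89.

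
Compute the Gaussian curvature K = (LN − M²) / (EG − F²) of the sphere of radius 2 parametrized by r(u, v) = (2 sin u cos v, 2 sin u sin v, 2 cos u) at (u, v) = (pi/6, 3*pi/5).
K = 1/4

Coefficients of the first fundamental form: E = 4, F = 0, G = 4*sin(u)^2.
Coefficients of the second fundamental form: L = -2*sin(u)/Abs(sin(u)), M = 0, N = -2*sin(u)^3/Abs(sin(u)).
Assemble K = (LN − M²)/(EG − F²) = 1/4. At (u, v) = (pi/6, 3*pi/5): K = 1/4.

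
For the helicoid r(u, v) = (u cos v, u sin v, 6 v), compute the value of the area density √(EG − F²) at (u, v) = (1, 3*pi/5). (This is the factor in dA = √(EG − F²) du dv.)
√(EG − F²)|_{(1, 3*pi/5)} = sqrt(37)

E = 1, F = 0, G = u^2 + 36, so EG − F² = u^2 + 36. Taking the positive square root: √(EG − F²) = sqrt(u^2 + 36). At (u, v) = (1, 3*pi/5): sqrt(37).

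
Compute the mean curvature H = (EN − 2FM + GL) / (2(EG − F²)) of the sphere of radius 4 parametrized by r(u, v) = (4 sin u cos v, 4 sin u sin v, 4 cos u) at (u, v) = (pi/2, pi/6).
H = -1/4

With E = 16, F = 0, G = 16*sin(u)^2, L = -4*sin(u)/Abs(sin(u)), M = 0, N = -4*sin(u)^3/Abs(sin(u)), assemble
  H = (EN − 2FM + GL) / (2(EG − F²)) = -sin(u)/(4*Abs(sin(u))).
At (u, v) = (pi/2, pi/6): H = -1/4.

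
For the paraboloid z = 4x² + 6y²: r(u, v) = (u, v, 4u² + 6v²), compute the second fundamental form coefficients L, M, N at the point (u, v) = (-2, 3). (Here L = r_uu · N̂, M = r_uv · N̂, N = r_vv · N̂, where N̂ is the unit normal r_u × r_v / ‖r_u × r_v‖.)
L = 8*sqrt(1553)/1553;  M = 0;  N = 12*sqrt(1553)/1553

Compute the unit normal N̂(u, v) = (-8*u/sqrt(64*u^2 + 144*v^2 + 1), -12*v/sqrt(64*u^2 + 144*v^2 + 1), 1/sqrt(64*u^2 + 144*v^2 + 1)), and the second partials r_uu, r_uv, r_vv. Take dot products:
  L(u, v) = r_uu · N̂ = 8/sqrt(64*u^2 + 144*v^2 + 1),
  M(u, v) = r_uv · N̂ = 0,
  N(u, v) = r_vv · N̂ = 12/sqrt(64*u^2 + 144*v^2 + 1).
Evaluating at (u, v) = (-2, 3):
  L = 8*sqrt(1553)/1553, M = 0, N = 12*sqrt(1553)/1553.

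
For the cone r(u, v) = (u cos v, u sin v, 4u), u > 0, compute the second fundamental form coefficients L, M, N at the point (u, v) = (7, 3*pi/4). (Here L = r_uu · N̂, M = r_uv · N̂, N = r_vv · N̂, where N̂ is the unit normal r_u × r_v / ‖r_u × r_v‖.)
L = 0;  M = 0;  N = 28*sqrt(17)/17

Compute the unit normal N̂(u, v) = (-4*sqrt(17)*u*cos(v)/(17*Abs(u)), -4*sqrt(17)*u*sin(v)/(17*Abs(u)), sqrt(17)*u/(17*Abs(u))), and the second partials r_uu, r_uv, r_vv. Take dot products:
  L(u, v) = r_uu · N̂ = 0,
  M(u, v) = r_uv · N̂ = 0,
  N(u, v) = r_vv · N̂ = 4*sqrt(17)*u^2/(17*Abs(u)).
Evaluating at (u, v) = (7, 3*pi/4):
  L = 0, M = 0, N = 28*sqrt(17)/17.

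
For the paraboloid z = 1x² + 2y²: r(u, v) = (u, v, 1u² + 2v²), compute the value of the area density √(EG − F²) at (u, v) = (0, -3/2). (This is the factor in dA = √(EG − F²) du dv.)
√(EG − F²)|_{(0, -3/2)} = sqrt(37)

E = 4*u^2 + 1, F = 8*u*v, G = 16*v^2 + 1, so EG − F² = 4*u^2 + 16*v^2 + 1. Taking the positive square root: √(EG − F²) = sqrt(4*u^2 + 16*v^2 + 1). At (u, v) = (0, -3/2): sqrt(37).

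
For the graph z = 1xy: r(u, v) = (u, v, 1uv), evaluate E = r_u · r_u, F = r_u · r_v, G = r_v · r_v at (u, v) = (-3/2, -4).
E = 17;  F = 6;  G = 13/4

Partials: r_u = (1, 0, v), r_v = (0, 1, u). As functions of (u, v):
  E = r_u · r_u = v^2 + 1,
  F = r_u · r_v = u*v,
  G = r_v · r_v = u^2 + 1.
Evaluating at (u, v) = (-3/2, -4): E = 17, F = 6, G = 13/4.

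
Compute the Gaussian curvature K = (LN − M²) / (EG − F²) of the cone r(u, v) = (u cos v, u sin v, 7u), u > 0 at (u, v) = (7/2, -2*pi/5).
K = 0

Coefficients of the first fundamental form: E = 50, F = 0, G = u^2.
Coefficients of the second fundamental form: L = 0, M = 0, N = 7*sqrt(2)*u^2/(10*Abs(u)).
Assemble K = (LN − M²)/(EG − F²) = 0. At (u, v) = (7/2, -2*pi/5): K = 0.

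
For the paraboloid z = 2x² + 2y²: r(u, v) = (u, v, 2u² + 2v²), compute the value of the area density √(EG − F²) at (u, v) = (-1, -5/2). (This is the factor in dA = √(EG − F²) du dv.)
√(EG − F²)|_{(-1, -5/2)} = 3*sqrt(13)

E = 16*u^2 + 1, F = 16*u*v, G = 16*v^2 + 1, so EG − F² = 16*u^2 + 16*v^2 + 1. Taking the positive square root: √(EG − F²) = sqrt(16*u^2 + 16*v^2 + 1). At (u, v) = (-1, -5/2): 3*sqrt(13).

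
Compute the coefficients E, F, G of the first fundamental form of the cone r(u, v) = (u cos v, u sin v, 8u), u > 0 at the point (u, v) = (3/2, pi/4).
E = 65;  F = 0;  G = 9/4

Partials: r_u = (cos(v), sin(v), 8), r_v = (-u*sin(v), u*cos(v), 0). As functions of (u, v):
  E = r_u · r_u = 65,
  F = r_u · r_v = 0,
  G = r_v · r_v = u^2.
Evaluating at (u, v) = (3/2, pi/4): E = 65, F = 0, G = 9/4.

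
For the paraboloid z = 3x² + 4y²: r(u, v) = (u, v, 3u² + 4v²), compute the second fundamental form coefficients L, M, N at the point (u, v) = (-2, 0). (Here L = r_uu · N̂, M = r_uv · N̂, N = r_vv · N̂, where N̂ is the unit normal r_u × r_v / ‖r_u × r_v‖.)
L = 6*sqrt(145)/145;  M = 0;  N = 8*sqrt(145)/145

Compute the unit normal N̂(u, v) = (-6*u/sqrt(36*u^2 + 64*v^2 + 1), -8*v/sqrt(36*u^2 + 64*v^2 + 1), 1/sqrt(36*u^2 + 64*v^2 + 1)), and the second partials r_uu, r_uv, r_vv. Take dot products:
  L(u, v) = r_uu · N̂ = 6/sqrt(36*u^2 + 64*v^2 + 1),
  M(u, v) = r_uv · N̂ = 0,
  N(u, v) = r_vv · N̂ = 8/sqrt(36*u^2 + 64*v^2 + 1).
Evaluating at (u, v) = (-2, 0):
  L = 6*sqrt(145)/145, M = 0, N = 8*sqrt(145)/145.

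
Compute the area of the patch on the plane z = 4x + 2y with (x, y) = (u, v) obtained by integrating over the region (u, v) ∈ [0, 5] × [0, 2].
Area = 10*sqrt(21)

Area = ∫∫ √(EG − F²) du dv with √(EG − F²) = sqrt(21). Integrating over [0, 5] × [0, 2] gives 10*sqrt(21).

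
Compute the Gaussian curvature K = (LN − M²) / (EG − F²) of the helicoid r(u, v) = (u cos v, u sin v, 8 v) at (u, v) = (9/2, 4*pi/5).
K = -1024/113569

Coefficients of the first fundamental form: E = 1, F = 0, G = u^2 + 64.
Coefficients of the second fundamental form: L = 0, M = -8/sqrt(u^2 + 64), N = 0.
Assemble K = (LN − M²)/(EG − F²) = -64/(u^2 + 64)^2. At (u, v) = (9/2, 4*pi/5): K = -1024/113569.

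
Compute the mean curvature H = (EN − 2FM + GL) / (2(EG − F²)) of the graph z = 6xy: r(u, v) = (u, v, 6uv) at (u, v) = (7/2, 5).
H = -945*sqrt(1342)/450241

With E = 36*v^2 + 1, F = 36*u*v, G = 36*u^2 + 1, L = 0, M = 6/sqrt(36*u^2 + 36*v^2 + 1), N = 0, assemble
  H = (EN − 2FM + GL) / (2(EG − F²)) = -216*u*v/(36*u^2 + 36*v^2 + 1)^(3/2).
At (u, v) = (7/2, 5): H = -945*sqrt(1342)/450241.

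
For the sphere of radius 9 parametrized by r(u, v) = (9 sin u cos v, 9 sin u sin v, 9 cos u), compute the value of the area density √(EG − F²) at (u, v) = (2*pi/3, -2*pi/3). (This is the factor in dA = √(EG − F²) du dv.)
√(EG − F²)|_{(2*pi/3, -2*pi/3)} = 81*sqrt(3)/2

E = 81, F = 0, G = 81*sin(u)^2, so EG − F² = 6561*sin(u)^2. Taking the positive square root: √(EG − F²) = 81*Abs(sin(u)). At (u, v) = (2*pi/3, -2*pi/3): 81*sqrt(3)/2.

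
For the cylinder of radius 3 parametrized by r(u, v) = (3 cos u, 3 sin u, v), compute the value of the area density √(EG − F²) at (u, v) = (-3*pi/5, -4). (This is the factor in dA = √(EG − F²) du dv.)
√(EG − F²)|_{(-3*pi/5, -4)} = 3

E = 9, F = 0, G = 1, so EG − F² = 9. Taking the positive square root: √(EG − F²) = 3. At (u, v) = (-3*pi/5, -4): 3.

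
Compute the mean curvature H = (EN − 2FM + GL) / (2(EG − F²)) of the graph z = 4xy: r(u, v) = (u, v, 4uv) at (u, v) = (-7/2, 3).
H = 672*sqrt(341)/116281

With E = 16*v^2 + 1, F = 16*u*v, G = 16*u^2 + 1, L = 0, M = 4/sqrt(16*u^2 + 16*v^2 + 1), N = 0, assemble
  H = (EN − 2FM + GL) / (2(EG − F²)) = -64*u*v/(16*u^2 + 16*v^2 + 1)^(3/2).
At (u, v) = (-7/2, 3): H = 672*sqrt(341)/116281.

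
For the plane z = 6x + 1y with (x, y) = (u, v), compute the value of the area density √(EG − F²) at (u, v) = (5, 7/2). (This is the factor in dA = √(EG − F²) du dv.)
√(EG − F²)|_{(5, 7/2)} = sqrt(38)

E = 37, F = 6, G = 2, so EG − F² = 38. Taking the positive square root: √(EG − F²) = sqrt(38). At (u, v) = (5, 7/2): sqrt(38).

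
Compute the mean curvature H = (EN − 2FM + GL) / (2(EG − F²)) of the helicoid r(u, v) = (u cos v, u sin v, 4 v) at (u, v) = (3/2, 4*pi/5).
H = 0

With E = 1, F = 0, G = u^2 + 16, L = 0, M = -4/sqrt(u^2 + 16), N = 0, assemble
  H = (EN − 2FM + GL) / (2(EG − F²)) = 0.
At (u, v) = (3/2, 4*pi/5): H = 0.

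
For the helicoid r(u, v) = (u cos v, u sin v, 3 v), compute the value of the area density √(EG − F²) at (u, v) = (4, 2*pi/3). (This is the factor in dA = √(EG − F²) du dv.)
√(EG − F²)|_{(4, 2*pi/3)} = 5

E = 1, F = 0, G = u^2 + 9, so EG − F² = u^2 + 9. Taking the positive square root: √(EG − F²) = sqrt(u^2 + 9). At (u, v) = (4, 2*pi/3): 5.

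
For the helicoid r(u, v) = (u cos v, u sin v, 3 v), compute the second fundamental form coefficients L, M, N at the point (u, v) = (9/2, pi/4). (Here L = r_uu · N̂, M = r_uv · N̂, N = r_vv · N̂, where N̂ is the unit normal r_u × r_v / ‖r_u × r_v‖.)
L = 0;  M = -2*sqrt(13)/13;  N = 0

Compute the unit normal N̂(u, v) = (3*sin(v)/sqrt(u^2 + 9), -3*cos(v)/sqrt(u^2 + 9), u/sqrt(u^2 + 9)), and the second partials r_uu, r_uv, r_vv. Take dot products:
  L(u, v) = r_uu · N̂ = 0,
  M(u, v) = r_uv · N̂ = -3/sqrt(u^2 + 9),
  N(u, v) = r_vv · N̂ = 0.
Evaluating at (u, v) = (9/2, pi/4):
  L = 0, M = -2*sqrt(13)/13, N = 0.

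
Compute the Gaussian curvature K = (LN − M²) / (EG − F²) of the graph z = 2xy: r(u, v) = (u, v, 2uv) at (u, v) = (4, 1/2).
K = -1/1089

Coefficients of the first fundamental form: E = 4*v^2 + 1, F = 4*u*v, G = 4*u^2 + 1.
Coefficients of the second fundamental form: L = 0, M = 2/sqrt(4*u^2 + 4*v^2 + 1), N = 0.
Assemble K = (LN − M²)/(EG − F²) = -4/(16*u^4 + 32*u^2*v^2 + 8*u^2 + 16*v^4 + 8*v^2 + 1). At (u, v) = (4, 1/2): K = -1/1089.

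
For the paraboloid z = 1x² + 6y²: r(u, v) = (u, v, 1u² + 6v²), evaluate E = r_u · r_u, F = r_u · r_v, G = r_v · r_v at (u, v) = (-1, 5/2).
E = 5;  F = -60;  G = 901

Partials: r_u = (1, 0, 2*u), r_v = (0, 1, 12*v). As functions of (u, v):
  E = r_u · r_u = 4*u^2 + 1,
  F = r_u · r_v = 24*u*v,
  G = r_v · r_v = 144*v^2 + 1.
Evaluating at (u, v) = (-1, 5/2): E = 5, F = -60, G = 901.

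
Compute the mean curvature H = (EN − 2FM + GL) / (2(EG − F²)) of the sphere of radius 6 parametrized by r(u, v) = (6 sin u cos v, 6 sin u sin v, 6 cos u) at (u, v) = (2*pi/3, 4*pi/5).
H = -1/6

With E = 36, F = 0, G = 36*sin(u)^2, L = -6*sin(u)/Abs(sin(u)), M = 0, N = -6*sin(u)^3/Abs(sin(u)), assemble
  H = (EN − 2FM + GL) / (2(EG − F²)) = -sin(u)/(6*Abs(sin(u))).
At (u, v) = (2*pi/3, 4*pi/5): H = -1/6.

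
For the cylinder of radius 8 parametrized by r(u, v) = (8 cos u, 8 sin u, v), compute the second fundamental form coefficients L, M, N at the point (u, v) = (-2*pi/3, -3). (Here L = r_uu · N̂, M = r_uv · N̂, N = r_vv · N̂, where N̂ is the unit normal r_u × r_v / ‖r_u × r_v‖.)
L = -8;  M = 0;  N = 0

Compute the unit normal N̂(u, v) = (cos(u), sin(u), 0), and the second partials r_uu, r_uv, r_vv. Take dot products:
  L(u, v) = r_uu · N̂ = -8,
  M(u, v) = r_uv · N̂ = 0,
  N(u, v) = r_vv · N̂ = 0.
Evaluating at (u, v) = (-2*pi/3, -3):
  L = -8, M = 0, N = 0.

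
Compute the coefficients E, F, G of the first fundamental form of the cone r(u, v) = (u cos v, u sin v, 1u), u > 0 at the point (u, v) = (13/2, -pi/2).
E = 2;  F = 0;  G = 169/4

Partials: r_u = (cos(v), sin(v), 1), r_v = (-u*sin(v), u*cos(v), 0). As functions of (u, v):
  E = r_u · r_u = 2,
  F = r_u · r_v = 0,
  G = r_v · r_v = u^2.
Evaluating at (u, v) = (13/2, -pi/2): E = 2, F = 0, G = 169/4.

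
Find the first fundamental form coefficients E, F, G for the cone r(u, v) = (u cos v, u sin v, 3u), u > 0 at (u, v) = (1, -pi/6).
E = 10;  F = 0;  G = 1

Partials: r_u = (cos(v), sin(v), 3), r_v = (-u*sin(v), u*cos(v), 0). As functions of (u, v):
  E = r_u · r_u = 10,
  F = r_u · r_v = 0,
  G = r_v · r_v = u^2.
Evaluating at (u, v) = (1, -pi/6): E = 10, F = 0, G = 1.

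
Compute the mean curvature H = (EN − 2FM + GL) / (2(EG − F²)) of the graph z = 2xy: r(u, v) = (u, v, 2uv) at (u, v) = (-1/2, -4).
H = -4*sqrt(66)/1089

With E = 4*v^2 + 1, F = 4*u*v, G = 4*u^2 + 1, L = 0, M = 2/sqrt(4*u^2 + 4*v^2 + 1), N = 0, assemble
  H = (EN − 2FM + GL) / (2(EG − F²)) = -8*u*v/(4*u^2 + 4*v^2 + 1)^(3/2).
At (u, v) = (-1/2, -4): H = -4*sqrt(66)/1089.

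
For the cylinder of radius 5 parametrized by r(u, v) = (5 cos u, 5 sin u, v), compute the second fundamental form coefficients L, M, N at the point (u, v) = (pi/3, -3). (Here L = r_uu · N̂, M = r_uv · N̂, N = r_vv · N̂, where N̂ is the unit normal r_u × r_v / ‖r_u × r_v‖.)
L = -5;  M = 0;  N = 0

Compute the unit normal N̂(u, v) = (cos(u), sin(u), 0), and the second partials r_uu, r_uv, r_vv. Take dot products:
  L(u, v) = r_uu · N̂ = -5,
  M(u, v) = r_uv · N̂ = 0,
  N(u, v) = r_vv · N̂ = 0.
Evaluating at (u, v) = (pi/3, -3):
  L = -5, M = 0, N = 0.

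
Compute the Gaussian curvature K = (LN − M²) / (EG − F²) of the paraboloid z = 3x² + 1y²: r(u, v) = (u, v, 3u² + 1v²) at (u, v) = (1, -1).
K = 12/1681

Coefficients of the first fundamental form: E = 36*u^2 + 1, F = 12*u*v, G = 4*v^2 + 1.
Coefficients of the second fundamental form: L = 6/sqrt(36*u^2 + 4*v^2 + 1), M = 0, N = 2/sqrt(36*u^2 + 4*v^2 + 1).
Assemble K = (LN − M²)/(EG − F²) = 12/(1296*u^4 + 288*u^2*v^2 + 72*u^2 + 16*v^4 + 8*v^2 + 1). At (u, v) = (1, -1): K = 12/1681.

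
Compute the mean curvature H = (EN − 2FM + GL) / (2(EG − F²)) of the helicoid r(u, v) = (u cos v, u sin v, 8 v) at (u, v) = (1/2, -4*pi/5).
H = 0

With E = 1, F = 0, G = u^2 + 64, L = 0, M = -8/sqrt(u^2 + 64), N = 0, assemble
  H = (EN − 2FM + GL) / (2(EG − F²)) = 0.
At (u, v) = (1/2, -4*pi/5): H = 0.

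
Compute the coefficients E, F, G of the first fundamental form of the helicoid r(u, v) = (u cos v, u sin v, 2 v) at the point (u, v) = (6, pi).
E = 1;  F = 0;  G = 40

Partials: r_u = (cos(v), sin(v), 0), r_v = (-u*sin(v), u*cos(v), 2). As functions of (u, v):
  E = r_u · r_u = 1,
  F = r_u · r_v = 0,
  G = r_v · r_v = u^2 + 4.
Evaluating at (u, v) = (6, pi): E = 1, F = 0, G = 40.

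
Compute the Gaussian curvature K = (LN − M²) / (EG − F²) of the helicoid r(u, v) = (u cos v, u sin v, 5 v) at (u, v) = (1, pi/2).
K = -25/676

Coefficients of the first fundamental form: E = 1, F = 0, G = u^2 + 25.
Coefficients of the second fundamental form: L = 0, M = -5/sqrt(u^2 + 25), N = 0.
Assemble K = (LN − M²)/(EG − F²) = -25/(u^2 + 25)^2. At (u, v) = (1, pi/2): K = -25/676.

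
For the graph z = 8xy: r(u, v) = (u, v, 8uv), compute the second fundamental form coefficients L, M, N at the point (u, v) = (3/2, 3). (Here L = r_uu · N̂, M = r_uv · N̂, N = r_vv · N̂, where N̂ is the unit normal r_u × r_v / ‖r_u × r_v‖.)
L = 0;  M = 8*sqrt(721)/721;  N = 0

Compute the unit normal N̂(u, v) = (-8*v/sqrt(64*u^2 + 64*v^2 + 1), -8*u/sqrt(64*u^2 + 64*v^2 + 1), 1/sqrt(64*u^2 + 64*v^2 + 1)), and the second partials r_uu, r_uv, r_vv. Take dot products:
  L(u, v) = r_uu · N̂ = 0,
  M(u, v) = r_uv · N̂ = 8/sqrt(64*u^2 + 64*v^2 + 1),
  N(u, v) = r_vv · N̂ = 0.
Evaluating at (u, v) = (3/2, 3):
  L = 0, M = 8*sqrt(721)/721, N = 0.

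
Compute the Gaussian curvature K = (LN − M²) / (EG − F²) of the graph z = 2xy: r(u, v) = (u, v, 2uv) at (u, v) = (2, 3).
K = -4/2809

Coefficients of the first fundamental form: E = 4*v^2 + 1, F = 4*u*v, G = 4*u^2 + 1.
Coefficients of the second fundamental form: L = 0, M = 2/sqrt(4*u^2 + 4*v^2 + 1), N = 0.
Assemble K = (LN − M²)/(EG − F²) = -4/(16*u^4 + 32*u^2*v^2 + 8*u^2 + 16*v^4 + 8*v^2 + 1). At (u, v) = (2, 3): K = -4/2809.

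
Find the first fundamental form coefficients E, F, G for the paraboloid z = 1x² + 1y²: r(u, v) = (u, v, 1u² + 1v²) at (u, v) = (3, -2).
E = 37;  F = -24;  G = 17

Partials: r_u = (1, 0, 2*u), r_v = (0, 1, 2*v). As functions of (u, v):
  E = r_u · r_u = 4*u^2 + 1,
  F = r_u · r_v = 4*u*v,
  G = r_v · r_v = 4*v^2 + 1.
Evaluating at (u, v) = (3, -2): E = 37, F = -24, G = 17.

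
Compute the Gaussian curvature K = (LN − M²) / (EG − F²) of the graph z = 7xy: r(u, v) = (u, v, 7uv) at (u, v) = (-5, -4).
K = -49/4040100

Coefficients of the first fundamental form: E = 49*v^2 + 1, F = 49*u*v, G = 49*u^2 + 1.
Coefficients of the second fundamental form: L = 0, M = 7/sqrt(49*u^2 + 49*v^2 + 1), N = 0.
Assemble K = (LN − M²)/(EG − F²) = -49/(2401*u^4 + 4802*u^2*v^2 + 98*u^2 + 2401*v^4 + 98*v^2 + 1). At (u, v) = (-5, -4): K = -49/4040100.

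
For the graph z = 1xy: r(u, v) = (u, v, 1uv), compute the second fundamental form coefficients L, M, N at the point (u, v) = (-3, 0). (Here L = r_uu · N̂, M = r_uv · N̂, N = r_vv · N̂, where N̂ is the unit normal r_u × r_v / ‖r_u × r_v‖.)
L = 0;  M = sqrt(10)/10;  N = 0

Compute the unit normal N̂(u, v) = (-v/sqrt(u^2 + v^2 + 1), -u/sqrt(u^2 + v^2 + 1), 1/sqrt(u^2 + v^2 + 1)), and the second partials r_uu, r_uv, r_vv. Take dot products:
  L(u, v) = r_uu · N̂ = 0,
  M(u, v) = r_uv · N̂ = 1/sqrt(u^2 + v^2 + 1),
  N(u, v) = r_vv · N̂ = 0.
Evaluating at (u, v) = (-3, 0):
  L = 0, M = sqrt(10)/10, N = 0.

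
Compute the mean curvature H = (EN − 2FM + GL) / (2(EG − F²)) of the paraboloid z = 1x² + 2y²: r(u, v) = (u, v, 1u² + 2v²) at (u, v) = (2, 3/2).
H = 71*sqrt(53)/2809

With E = 4*u^2 + 1, F = 8*u*v, G = 16*v^2 + 1, L = 2/sqrt(4*u^2 + 16*v^2 + 1), M = 0, N = 4/sqrt(4*u^2 + 16*v^2 + 1), assemble
  H = (EN − 2FM + GL) / (2(EG − F²)) = (8*u^2 + 16*v^2 + 3)/(4*u^2 + 16*v^2 + 1)^(3/2).
At (u, v) = (2, 3/2): H = 71*sqrt(53)/2809.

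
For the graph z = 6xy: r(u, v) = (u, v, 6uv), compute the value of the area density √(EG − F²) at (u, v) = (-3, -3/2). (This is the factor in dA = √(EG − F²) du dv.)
√(EG − F²)|_{(-3, -3/2)} = sqrt(406)

E = 36*v^2 + 1, F = 36*u*v, G = 36*u^2 + 1, so EG − F² = 36*u^2 + 36*v^2 + 1. Taking the positive square root: √(EG − F²) = sqrt(36*u^2 + 36*v^2 + 1). At (u, v) = (-3, -3/2): sqrt(406).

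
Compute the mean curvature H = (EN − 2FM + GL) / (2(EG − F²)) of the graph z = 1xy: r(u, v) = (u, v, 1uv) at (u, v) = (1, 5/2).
H = -20*sqrt(33)/1089

With E = v^2 + 1, F = u*v, G = u^2 + 1, L = 0, M = 1/sqrt(u^2 + v^2 + 1), N = 0, assemble
  H = (EN − 2FM + GL) / (2(EG − F²)) = -u*v/(u^2 + v^2 + 1)^(3/2).
At (u, v) = (1, 5/2): H = -20*sqrt(33)/1089.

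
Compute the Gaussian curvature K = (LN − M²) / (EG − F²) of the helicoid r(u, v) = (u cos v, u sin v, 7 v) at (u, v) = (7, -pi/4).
K = -1/196

Coefficients of the first fundamental form: E = 1, F = 0, G = u^2 + 49.
Coefficients of the second fundamental form: L = 0, M = -7/sqrt(u^2 + 49), N = 0.
Assemble K = (LN − M²)/(EG − F²) = -49/(u^2 + 49)^2. At (u, v) = (7, -pi/4): K = -1/196.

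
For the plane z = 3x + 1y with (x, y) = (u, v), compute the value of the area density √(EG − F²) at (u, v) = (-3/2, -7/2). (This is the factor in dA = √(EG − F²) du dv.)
√(EG − F²)|_{(-3/2, -7/2)} = sqrt(11)

E = 10, F = 3, G = 2, so EG − F² = 11. Taking the positive square root: √(EG − F²) = sqrt(11). At (u, v) = (-3/2, -7/2): sqrt(11).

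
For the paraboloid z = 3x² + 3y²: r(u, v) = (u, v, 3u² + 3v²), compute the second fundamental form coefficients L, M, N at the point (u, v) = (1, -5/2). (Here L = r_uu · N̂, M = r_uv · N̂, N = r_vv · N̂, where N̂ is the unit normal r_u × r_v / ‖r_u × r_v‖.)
L = 3*sqrt(262)/131;  M = 0;  N = 3*sqrt(262)/131

Compute the unit normal N̂(u, v) = (-6*u/sqrt(36*u^2 + 36*v^2 + 1), -6*v/sqrt(36*u^2 + 36*v^2 + 1), 1/sqrt(36*u^2 + 36*v^2 + 1)), and the second partials r_uu, r_uv, r_vv. Take dot products:
  L(u, v) = r_uu · N̂ = 6/sqrt(36*u^2 + 36*v^2 + 1),
  M(u, v) = r_uv · N̂ = 0,
  N(u, v) = r_vv · N̂ = 6/sqrt(36*u^2 + 36*v^2 + 1).
Evaluating at (u, v) = (1, -5/2):
  L = 3*sqrt(262)/131, M = 0, N = 3*sqrt(262)/131.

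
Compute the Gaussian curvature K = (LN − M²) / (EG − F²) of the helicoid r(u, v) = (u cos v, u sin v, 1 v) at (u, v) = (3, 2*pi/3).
K = -1/100

Coefficients of the first fundamental form: E = 1, F = 0, G = u^2 + 1.
Coefficients of the second fundamental form: L = 0, M = -1/sqrt(u^2 + 1), N = 0.
Assemble K = (LN − M²)/(EG − F²) = -1/(u^2 + 1)^2. At (u, v) = (3, 2*pi/3): K = -1/100.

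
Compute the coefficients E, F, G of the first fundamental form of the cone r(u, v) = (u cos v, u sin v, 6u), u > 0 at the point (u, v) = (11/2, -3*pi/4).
E = 37;  F = 0;  G = 121/4

Partials: r_u = (cos(v), sin(v), 6), r_v = (-u*sin(v), u*cos(v), 0). As functions of (u, v):
  E = r_u · r_u = 37,
  F = r_u · r_v = 0,
  G = r_v · r_v = u^2.
Evaluating at (u, v) = (11/2, -3*pi/4): E = 37, F = 0, G = 121/4.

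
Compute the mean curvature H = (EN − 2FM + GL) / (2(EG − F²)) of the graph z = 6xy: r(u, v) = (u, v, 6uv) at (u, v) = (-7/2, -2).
H = -378*sqrt(586)/85849

With E = 36*v^2 + 1, F = 36*u*v, G = 36*u^2 + 1, L = 0, M = 6/sqrt(36*u^2 + 36*v^2 + 1), N = 0, assemble
  H = (EN − 2FM + GL) / (2(EG − F²)) = -216*u*v/(36*u^2 + 36*v^2 + 1)^(3/2).
At (u, v) = (-7/2, -2): H = -378*sqrt(586)/85849.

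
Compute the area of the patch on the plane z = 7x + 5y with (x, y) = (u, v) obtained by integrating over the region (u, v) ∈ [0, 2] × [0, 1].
Area = 10*sqrt(3)

Area = ∫∫ √(EG − F²) du dv with √(EG − F²) = 5*sqrt(3). Integrating over [0, 2] × [0, 1] gives 10*sqrt(3).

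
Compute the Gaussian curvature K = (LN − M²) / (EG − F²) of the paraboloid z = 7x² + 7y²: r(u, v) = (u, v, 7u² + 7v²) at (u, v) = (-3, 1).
K = 196/3845521

Coefficients of the first fundamental form: E = 196*u^2 + 1, F = 196*u*v, G = 196*v^2 + 1.
Coefficients of the second fundamental form: L = 14/sqrt(196*u^2 + 196*v^2 + 1), M = 0, N = 14/sqrt(196*u^2 + 196*v^2 + 1).
Assemble K = (LN − M²)/(EG − F²) = 196/(38416*u^4 + 76832*u^2*v^2 + 392*u^2 + 38416*v^4 + 392*v^2 + 1). At (u, v) = (-3, 1): K = 196/3845521.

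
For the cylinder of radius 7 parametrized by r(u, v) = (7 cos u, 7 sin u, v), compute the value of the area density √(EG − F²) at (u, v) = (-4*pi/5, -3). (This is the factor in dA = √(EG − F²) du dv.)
√(EG − F²)|_{(-4*pi/5, -3)} = 7

E = 49, F = 0, G = 1, so EG − F² = 49. Taking the positive square root: √(EG − F²) = 7. At (u, v) = (-4*pi/5, -3): 7.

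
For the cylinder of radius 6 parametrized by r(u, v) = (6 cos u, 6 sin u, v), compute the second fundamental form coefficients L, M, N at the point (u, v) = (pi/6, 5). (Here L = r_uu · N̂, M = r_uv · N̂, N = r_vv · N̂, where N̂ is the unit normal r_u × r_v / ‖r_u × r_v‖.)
L = -6;  M = 0;  N = 0

Compute the unit normal N̂(u, v) = (cos(u), sin(u), 0), and the second partials r_uu, r_uv, r_vv. Take dot products:
  L(u, v) = r_uu · N̂ = -6,
  M(u, v) = r_uv · N̂ = 0,
  N(u, v) = r_vv · N̂ = 0.
Evaluating at (u, v) = (pi/6, 5):
  L = -6, M = 0, N = 0.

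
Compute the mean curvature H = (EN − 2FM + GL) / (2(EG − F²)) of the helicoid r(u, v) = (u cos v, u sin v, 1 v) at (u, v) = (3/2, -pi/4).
H = 0

With E = 1, F = 0, G = u^2 + 1, L = 0, M = -1/sqrt(u^2 + 1), N = 0, assemble
  H = (EN − 2FM + GL) / (2(EG − F²)) = 0.
At (u, v) = (3/2, -pi/4): H = 0.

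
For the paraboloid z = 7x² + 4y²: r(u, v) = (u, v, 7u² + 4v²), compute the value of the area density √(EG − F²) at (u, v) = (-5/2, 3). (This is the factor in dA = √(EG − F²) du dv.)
√(EG − F²)|_{(-5/2, 3)} = sqrt(1802)

E = 196*u^2 + 1, F = 112*u*v, G = 64*v^2 + 1, so EG − F² = 196*u^2 + 64*v^2 + 1. Taking the positive square root: √(EG − F²) = sqrt(196*u^2 + 64*v^2 + 1). At (u, v) = (-5/2, 3): sqrt(1802).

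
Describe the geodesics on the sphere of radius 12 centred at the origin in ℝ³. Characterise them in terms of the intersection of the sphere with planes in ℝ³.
Geodesics on the sphere of radius 12 are great circles — circles of radius 12 obtained as the intersection of the sphere with planes through the origin (the centre of the sphere).

A curve α(t) of nonzero constant speed on the sphere of radius 12 is a geodesic iff its acceleration α̈ is everywhere normal to the surface, i.e. parallel to the radial vector α(t). Then d/dt(α × α̇) = α̇ × α̇ + α × α̈ = 0, so α × α̇ is a constant vector n ≠ 0 and α(t) · n = 0 for all t: α lies in the plane through the origin with normal n. The intersection of that plane with the sphere is a circle of radius 12 (a great circle). Conversely, a great circle traversed at constant speed has centripetal acceleration pointing at the origin, hence normal to the sphere, so every great circle is a geodesic.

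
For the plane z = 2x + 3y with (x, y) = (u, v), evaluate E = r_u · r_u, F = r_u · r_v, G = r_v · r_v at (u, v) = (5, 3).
E = 5;  F = 6;  G = 10

Partials: r_u = (1, 0, 2), r_v = (0, 1, 3). As functions of (u, v):
  E = r_u · r_u = 5,
  F = r_u · r_v = 6,
  G = r_v · r_v = 10.
Evaluating at (u, v) = (5, 3): E = 5, F = 6, G = 10.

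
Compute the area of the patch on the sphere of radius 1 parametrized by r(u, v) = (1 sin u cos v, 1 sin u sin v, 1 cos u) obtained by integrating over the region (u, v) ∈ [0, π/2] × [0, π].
Area = pi

Area = ∫∫ √(EG − F²) du dv with √(EG − F²) = Abs(sin(u)). Integrating over [0, π/2] × [0, π] gives pi.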